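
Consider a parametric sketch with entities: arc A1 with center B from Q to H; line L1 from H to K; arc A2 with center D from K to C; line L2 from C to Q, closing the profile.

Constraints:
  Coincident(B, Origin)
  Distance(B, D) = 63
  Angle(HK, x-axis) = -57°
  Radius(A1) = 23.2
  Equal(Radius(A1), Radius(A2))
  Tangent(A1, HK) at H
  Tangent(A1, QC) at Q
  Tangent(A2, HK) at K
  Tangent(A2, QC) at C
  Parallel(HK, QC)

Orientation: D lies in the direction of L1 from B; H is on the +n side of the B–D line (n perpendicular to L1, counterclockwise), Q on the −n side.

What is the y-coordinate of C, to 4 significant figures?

-65.47

The slot axis is L1's direction at -57.0°, so u = (cos -57.0°, sin -57.0°) = (0.5446, -0.8387) and n = (−sin -57.0°, cos -57.0°) = (0.8387, 0.5446). B is at the origin and D lies 63.0 along u from B, so D = 63.0·u = (34.31, -52.84). Tangency of A1 to both parallel lines with radius 23.2 puts H and Q at B ± 23.2·n: H = (19.46, 12.64), Q = (-19.46, -12.64). Equal radii place K and C the same way about D: K = D + 23.2·n = (53.77, -40.20), C = D − 23.2·n = (14.86, -65.47). So C.y = -65.47.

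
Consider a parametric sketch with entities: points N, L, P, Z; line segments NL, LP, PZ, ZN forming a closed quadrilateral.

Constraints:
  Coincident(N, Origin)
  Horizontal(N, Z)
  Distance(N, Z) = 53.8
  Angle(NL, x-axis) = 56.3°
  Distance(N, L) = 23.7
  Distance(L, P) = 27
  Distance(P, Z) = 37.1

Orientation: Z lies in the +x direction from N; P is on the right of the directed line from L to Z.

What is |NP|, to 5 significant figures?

18.698

N is at the origin; N and Z share the same y with |NZ| = 53.8 and Z in +x, so Z = (53.8, 0). NL runs at 56.3° with |NL| = 23.7, so L = (13.150, 19.717). P is determined by |LP| = 27.0 and |PZ| = 37.1 together: it lies at the intersection of circle(L, 27.0) and circle(Z, 37.1). With |LZ| = 45.180, the foot of the radical line on LZ is 15.425 from L and the perpendicular offset is √(27.0² − 15.425²) = 22.160. Taking the right-of-LZ solution: P = (17.357, -6.9528).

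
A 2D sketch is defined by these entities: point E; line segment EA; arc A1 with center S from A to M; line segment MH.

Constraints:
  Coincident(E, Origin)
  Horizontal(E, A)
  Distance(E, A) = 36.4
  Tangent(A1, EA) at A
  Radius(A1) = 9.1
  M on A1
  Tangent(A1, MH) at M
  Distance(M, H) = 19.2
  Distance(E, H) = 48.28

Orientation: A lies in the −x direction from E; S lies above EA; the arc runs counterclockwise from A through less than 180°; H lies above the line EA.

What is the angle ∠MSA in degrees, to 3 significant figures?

119°

Checks: E.y = 0.00, A.y = 0.00 ✓; |SM| = 9.100 ✓; ∠(SM, MH) = 90.00° ✓; |MH| = 19.20 ✓; |EH| = 48.28 ✓.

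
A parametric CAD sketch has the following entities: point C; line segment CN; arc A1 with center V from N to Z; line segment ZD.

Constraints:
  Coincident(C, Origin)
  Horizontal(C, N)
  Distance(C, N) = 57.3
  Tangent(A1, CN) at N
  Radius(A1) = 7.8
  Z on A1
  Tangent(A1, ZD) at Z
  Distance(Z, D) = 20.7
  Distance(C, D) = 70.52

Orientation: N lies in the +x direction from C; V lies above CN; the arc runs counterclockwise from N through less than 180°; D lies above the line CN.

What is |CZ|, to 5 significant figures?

65.593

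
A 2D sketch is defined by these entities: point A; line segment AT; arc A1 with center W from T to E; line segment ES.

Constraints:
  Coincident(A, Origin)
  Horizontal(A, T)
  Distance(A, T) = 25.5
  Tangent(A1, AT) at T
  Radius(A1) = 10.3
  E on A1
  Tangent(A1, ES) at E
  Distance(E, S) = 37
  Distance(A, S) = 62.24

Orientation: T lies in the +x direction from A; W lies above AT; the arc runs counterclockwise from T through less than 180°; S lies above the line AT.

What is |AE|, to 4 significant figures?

36.38

Checks: |WE| = 10.30 ✓; ∠(WE, ES) = 90.00° ✓; |ES| = 37.00 ✓; |AS| = 62.24 ✓.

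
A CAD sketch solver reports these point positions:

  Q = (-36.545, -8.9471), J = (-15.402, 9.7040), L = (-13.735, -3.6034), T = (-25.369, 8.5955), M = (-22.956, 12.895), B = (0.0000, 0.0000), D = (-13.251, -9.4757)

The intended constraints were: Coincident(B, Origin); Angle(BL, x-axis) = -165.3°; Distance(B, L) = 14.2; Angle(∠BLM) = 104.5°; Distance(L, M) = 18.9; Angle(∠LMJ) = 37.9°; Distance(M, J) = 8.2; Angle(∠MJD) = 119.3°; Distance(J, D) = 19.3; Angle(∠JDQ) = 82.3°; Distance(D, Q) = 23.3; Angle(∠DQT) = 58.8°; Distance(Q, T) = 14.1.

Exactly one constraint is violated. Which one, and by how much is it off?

Distance(Q, T) = 14.1 — off by 6.70.

B = (0.00, 0.00) ✓; BL at -165.3° ✓; |BL| = 14.20 ✓; ∠BLM = 104.5° ✓; |LM| = 18.90 ✓; ∠LMJ = 37.90° ✓; |MJ| = 8.200 ✓; ∠MJD = 119.3° ✓; |JD| = 19.30 ✓; ∠JDQ = 82.30° ✓; |DQ| = 23.30 ✓; ∠DQT = 58.80° ✓; |QT| = 20.80 ✗.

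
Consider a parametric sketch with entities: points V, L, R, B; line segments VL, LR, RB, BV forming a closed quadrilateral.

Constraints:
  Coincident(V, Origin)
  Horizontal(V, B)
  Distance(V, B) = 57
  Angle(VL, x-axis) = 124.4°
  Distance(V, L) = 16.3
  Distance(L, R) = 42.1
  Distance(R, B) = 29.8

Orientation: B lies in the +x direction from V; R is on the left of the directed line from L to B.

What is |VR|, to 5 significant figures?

36.997

V is at the origin; V and B share the same y with |VB| = 57.0 and B in +x, so B = (57.0, 0). VL runs at 124.4° with |VL| = 16.3, so L = (-9.2090, 13.449). R is determined by |LR| = 42.1 and |RB| = 29.8 together: it lies at the intersection of circle(L, 42.1) and circle(B, 29.8). With |LB| = 67.561, the foot of the radical line on LB is 40.326 from L and the perpendicular offset is √(42.1² − 40.326²) = 12.094. Taking the left-of-LB solution: R = (32.717, 17.274).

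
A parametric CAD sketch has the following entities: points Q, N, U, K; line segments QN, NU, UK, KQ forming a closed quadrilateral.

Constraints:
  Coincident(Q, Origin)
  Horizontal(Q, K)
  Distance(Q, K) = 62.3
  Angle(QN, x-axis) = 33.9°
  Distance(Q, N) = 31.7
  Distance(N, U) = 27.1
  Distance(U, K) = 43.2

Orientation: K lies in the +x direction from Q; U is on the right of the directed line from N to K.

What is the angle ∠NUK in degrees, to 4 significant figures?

64.91°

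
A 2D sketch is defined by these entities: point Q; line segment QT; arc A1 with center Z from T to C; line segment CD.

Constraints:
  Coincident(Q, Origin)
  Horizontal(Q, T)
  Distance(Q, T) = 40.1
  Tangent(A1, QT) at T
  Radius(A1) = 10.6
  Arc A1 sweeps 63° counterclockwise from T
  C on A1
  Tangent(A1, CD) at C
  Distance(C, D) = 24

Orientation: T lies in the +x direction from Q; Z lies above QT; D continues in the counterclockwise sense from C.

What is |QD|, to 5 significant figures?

66.267

Q is at the origin; QT is horizontal with |QT| = 40.1 and T on the +x side, so T = (40.100, 0.0000). Since A1 is tangent to QT there, ZT ⟂ QT, so Z = T + (0, 10.6) = (40.100, 10.600). On A1, T sits at bearing -90° from Z; a 63° counterclockwise sweep puts C at bearing -27°, so C = Z + 10.6·(cos -27°, sin -27°) = (49.545, 5.7877). Since A1 is tangent to CD there, ZC ⟂ CD, so CD runs along (−sin -27°, cos -27°); with |CD| = 24.0, D = (60.440, 27.172). Then |QD| = |D − Q| = 66.267.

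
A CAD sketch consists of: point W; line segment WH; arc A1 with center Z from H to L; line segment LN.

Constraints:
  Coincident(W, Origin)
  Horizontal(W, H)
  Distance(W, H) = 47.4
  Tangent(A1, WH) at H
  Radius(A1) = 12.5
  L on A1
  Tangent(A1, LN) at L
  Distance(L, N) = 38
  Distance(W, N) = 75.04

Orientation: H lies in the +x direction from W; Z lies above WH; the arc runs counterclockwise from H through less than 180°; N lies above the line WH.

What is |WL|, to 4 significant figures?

61.46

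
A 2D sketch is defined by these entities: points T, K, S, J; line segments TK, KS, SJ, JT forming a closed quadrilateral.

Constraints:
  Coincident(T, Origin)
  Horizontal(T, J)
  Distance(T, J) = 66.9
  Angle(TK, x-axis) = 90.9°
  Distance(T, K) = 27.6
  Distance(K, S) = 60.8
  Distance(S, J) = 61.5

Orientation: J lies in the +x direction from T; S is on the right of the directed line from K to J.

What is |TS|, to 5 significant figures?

34.449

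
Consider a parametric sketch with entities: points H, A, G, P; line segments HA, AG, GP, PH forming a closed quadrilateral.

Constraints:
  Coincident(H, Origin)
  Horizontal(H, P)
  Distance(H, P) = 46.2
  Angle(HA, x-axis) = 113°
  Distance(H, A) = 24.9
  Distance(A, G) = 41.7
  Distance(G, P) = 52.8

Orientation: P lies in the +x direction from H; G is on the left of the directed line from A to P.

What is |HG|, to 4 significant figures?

53.36

Checks: |AG| = 41.70 ✓; |GP| = 52.80 ✓.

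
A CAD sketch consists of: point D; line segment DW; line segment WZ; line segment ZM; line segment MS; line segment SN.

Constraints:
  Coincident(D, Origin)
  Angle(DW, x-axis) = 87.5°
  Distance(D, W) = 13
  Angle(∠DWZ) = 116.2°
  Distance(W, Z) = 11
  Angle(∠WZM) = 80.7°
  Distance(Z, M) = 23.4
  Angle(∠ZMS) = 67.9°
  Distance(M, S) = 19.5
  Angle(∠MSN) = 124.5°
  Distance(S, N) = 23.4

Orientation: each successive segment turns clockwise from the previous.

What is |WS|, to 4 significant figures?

16.00

D is at the origin; DW runs at 87.5° with length 13.0, so W = (0.5671, 12.99). ∠DWZ = 116.2° gives WZ at 23.70° from the x-axis; with |WZ| = 11.0, Z = (10.64, 17.41). ∠WZM = 80.7° gives ZM at -75.60° from the x-axis; with |ZM| = 23.4, M = (16.46, -5.256). ∠ZMS = 67.9° gives MS at 172.3° from the x-axis; with |MS| = 19.5, S = (-2.865, -2.643). Then |WS| = |S − W| = 16.00.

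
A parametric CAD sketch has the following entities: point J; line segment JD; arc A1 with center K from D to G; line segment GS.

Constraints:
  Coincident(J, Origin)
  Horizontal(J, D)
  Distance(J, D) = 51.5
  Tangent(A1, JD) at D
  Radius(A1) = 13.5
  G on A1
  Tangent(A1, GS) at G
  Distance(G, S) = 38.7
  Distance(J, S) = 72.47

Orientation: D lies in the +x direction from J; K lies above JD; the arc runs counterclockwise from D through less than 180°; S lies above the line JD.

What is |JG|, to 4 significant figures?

66.59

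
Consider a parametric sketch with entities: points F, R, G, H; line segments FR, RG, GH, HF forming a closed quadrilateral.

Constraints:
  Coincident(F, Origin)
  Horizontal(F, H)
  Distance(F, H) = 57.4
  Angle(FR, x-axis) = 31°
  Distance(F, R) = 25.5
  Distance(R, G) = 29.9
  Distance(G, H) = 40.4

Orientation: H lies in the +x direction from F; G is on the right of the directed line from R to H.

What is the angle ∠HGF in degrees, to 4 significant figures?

116.5°

Checks: |RG| = 29.90 ✓; |GH| = 40.40 ✓.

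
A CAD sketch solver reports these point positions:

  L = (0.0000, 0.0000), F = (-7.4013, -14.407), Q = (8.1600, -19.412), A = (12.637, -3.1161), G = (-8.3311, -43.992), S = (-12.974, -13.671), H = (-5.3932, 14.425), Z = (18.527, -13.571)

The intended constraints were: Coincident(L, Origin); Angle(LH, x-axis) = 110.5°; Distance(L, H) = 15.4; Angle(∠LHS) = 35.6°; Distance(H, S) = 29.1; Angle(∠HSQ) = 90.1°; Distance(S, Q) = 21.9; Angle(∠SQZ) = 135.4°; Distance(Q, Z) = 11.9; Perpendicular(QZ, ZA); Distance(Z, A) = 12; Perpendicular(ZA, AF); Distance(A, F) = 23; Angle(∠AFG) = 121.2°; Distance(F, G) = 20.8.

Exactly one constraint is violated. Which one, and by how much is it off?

Distance(F, G) = 20.8 — off by 8.80.

L = (0.00, 0.00) ✓; LH at 110.5° ✓; |LH| = 15.40 ✓; ∠LHS = 35.60° ✓; |HS| = 29.10 ✓; ∠HSQ = 90.10° ✓; |SQ| = 21.90 ✓; ∠SQZ = 135.4° ✓; |QZ| = 11.90 ✓; ∠(QZ, ZA) = 90.00° ✓; |ZA| = 12.00 ✓; ∠(ZA, AF) = 90.00° ✓; |AF| = 23.00 ✓; ∠AFG = 121.2° ✓; |FG| = 29.60 ✗.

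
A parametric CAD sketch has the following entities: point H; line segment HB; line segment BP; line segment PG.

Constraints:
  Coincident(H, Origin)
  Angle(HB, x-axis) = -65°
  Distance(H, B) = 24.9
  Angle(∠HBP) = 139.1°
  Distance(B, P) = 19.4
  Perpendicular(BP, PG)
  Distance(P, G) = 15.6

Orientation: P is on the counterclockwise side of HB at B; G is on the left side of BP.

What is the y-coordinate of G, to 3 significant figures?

-16.2

H is at the origin; HB runs at -65.0° with length 24.9, so B = 24.9·(cos -65.0°, sin -65.0°) = (10.5, -22.6). ∠HBP = 139.1°, so BP runs at -65.0° + (180° − 139.1°) = -24.1° from the x-axis; with |BP| = 19.4, P = B + 19.4·(cos -24.1°, sin -24.1°) = (28.2, -30.5). BP is perpendicular to PG; with |PG| = 15.6 on the left of BP, G = P + 15.6·(0.408, 0.913) = (34.6, -16.2). So G.y = -16.2.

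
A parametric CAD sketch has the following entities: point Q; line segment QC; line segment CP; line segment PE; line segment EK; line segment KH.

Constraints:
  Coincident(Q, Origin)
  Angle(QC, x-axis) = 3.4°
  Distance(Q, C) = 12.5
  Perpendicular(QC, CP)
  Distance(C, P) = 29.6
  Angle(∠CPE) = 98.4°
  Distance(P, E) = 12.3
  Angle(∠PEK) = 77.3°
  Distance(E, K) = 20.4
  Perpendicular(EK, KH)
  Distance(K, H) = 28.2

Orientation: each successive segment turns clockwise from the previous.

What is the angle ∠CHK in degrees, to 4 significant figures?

32.69°

Q is at the origin; QC runs at 3.4° with length 12.5, so C = (12.48, 0.7413). QC ⟂ CP, so CP runs at -86.60°; with |CP| = 29.6, P = (14.23, -28.81). ∠CPE = 98.4° gives PE at -168.2° from the x-axis; with |PE| = 12.3, E = (2.193, -31.32). ∠PEK = 77.3° gives EK at 89.10° from the x-axis; with |EK| = 20.4, K = (2.514, -10.92). The perpendicularity gives KH at right angles to EK, so KH runs at -0.9000°; with |KH| = 28.2, H = (30.71, -11.37). Then cos ∠CHK = HC·HK / (|HC||HK|), giving 32.69°.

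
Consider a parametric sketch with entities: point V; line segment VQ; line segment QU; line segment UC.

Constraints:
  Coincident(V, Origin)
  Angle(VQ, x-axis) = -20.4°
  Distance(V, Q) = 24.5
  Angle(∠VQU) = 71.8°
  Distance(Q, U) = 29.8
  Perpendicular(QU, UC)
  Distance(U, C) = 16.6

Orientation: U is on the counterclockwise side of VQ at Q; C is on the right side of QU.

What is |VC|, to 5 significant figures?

45.612

V is at the origin; VQ runs at -20.4° with length 24.5, so Q = 24.5·(cos -20.4°, sin -20.4°) = (22.963, -8.5400). ∠VQU = 71.8°, so QU runs at -20.4° + (180° − 71.8°) = 87.800° from the x-axis; with |QU| = 29.8, U = Q + 29.8·(cos 87.800°, sin 87.800°) = (24.107, 21.238). The perpendicularity gives UC at right angles to QU; with |UC| = 16.6 on the right of QU, C = U + 16.6·(0.99926, -0.038388) = (40.695, 20.601). Then |VC| = |C − V| = 45.612.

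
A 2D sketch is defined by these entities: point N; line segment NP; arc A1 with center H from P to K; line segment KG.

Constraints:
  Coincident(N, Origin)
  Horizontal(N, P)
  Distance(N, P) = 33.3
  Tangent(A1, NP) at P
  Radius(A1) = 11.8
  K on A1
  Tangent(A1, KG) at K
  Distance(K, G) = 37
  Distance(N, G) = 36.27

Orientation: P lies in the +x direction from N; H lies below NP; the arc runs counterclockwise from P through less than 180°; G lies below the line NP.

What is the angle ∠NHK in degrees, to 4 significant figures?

13.99°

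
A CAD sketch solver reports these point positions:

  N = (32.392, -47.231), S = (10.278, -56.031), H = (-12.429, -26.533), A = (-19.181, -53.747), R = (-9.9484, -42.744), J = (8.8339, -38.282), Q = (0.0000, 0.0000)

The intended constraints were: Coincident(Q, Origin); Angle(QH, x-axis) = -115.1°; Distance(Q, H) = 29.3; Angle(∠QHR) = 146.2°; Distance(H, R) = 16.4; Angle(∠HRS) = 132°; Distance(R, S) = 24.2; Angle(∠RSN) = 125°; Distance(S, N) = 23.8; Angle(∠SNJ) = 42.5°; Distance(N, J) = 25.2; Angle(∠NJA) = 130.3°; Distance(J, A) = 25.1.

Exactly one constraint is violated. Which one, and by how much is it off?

Distance(J, A) = 25.1 — off by 6.90.

Q = (0.00, 0.00) ✓; QH at -115.1° ✓; |QH| = 29.30 ✓; ∠QHR = 146.2° ✓; |HR| = 16.40 ✓; ∠HRS = 132.0° ✓; |RS| = 24.20 ✓; ∠RSN = 125.0° ✓; |SN| = 23.80 ✓; ∠SNJ = 42.50° ✓; |NJ| = 25.20 ✓; ∠NJA = 130.3° ✓; |JA| = 32.00 ✗.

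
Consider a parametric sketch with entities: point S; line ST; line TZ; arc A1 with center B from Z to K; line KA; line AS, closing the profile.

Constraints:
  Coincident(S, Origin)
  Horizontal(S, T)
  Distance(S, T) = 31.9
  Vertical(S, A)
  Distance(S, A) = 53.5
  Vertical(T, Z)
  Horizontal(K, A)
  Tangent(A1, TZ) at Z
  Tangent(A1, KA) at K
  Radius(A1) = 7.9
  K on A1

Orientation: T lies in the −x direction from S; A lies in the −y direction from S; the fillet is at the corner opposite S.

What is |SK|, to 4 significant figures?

58.64

S is at the origin; S and T share the same y with |ST| = 31.9 and T on the −x side, so T = (-31.90, 0.000). SA is vertical with |SA| = 53.5 and A on the −y side, so A = (0.000, -53.50). The virtual corner opposite S is at (-31.90, -53.50). Tangency of A1 to TZ means the radius BZ is perpendicular to TZ and the tangent condition forces BK to be normal to KA, with radius 7.9, so the center B sits 7.9 in from both sides at B = (-24.00, -45.60). That places the tangent points at Z = (-31.90, -45.60) on TZ and K = (-24.00, -53.50) on KA. Then |SK| = |K − S| = 58.64.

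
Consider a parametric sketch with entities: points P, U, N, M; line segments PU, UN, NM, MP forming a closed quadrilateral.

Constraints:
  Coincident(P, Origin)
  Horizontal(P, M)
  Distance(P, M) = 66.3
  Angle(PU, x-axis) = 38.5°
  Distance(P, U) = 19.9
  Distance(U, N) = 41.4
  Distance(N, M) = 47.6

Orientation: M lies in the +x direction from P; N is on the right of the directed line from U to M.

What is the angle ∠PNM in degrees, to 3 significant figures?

100°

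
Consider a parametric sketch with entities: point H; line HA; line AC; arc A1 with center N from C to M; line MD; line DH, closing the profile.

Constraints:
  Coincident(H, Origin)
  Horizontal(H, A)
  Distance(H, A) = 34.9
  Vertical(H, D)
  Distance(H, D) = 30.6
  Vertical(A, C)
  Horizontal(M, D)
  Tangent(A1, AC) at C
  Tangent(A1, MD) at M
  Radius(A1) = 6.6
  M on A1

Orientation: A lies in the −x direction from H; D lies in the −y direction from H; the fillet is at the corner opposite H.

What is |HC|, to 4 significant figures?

42.36

The virtual corner opposite H is at (-34.90, -30.60). Since A1 is tangent to AC there, NC ⟂ AC and the tangent condition forces NM to be normal to MD, with radius 6.6, so the center N sits 6.6 in from both sides at N = (-28.30, -24.00). That places the tangent points at C = (-34.90, -24.00) on AC and M = (-28.30, -30.60) on MD. Then |HC| = |C − H| = 42.36.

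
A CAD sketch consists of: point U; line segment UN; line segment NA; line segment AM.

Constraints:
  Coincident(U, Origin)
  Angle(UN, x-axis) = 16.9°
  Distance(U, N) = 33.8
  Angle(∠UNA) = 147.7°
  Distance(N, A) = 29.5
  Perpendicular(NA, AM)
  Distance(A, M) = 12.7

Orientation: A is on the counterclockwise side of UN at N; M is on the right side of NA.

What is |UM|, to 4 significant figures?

65.71

∠UNA = 147.7°, so NA runs at 16.9° + (180° − 147.7°) = 49.20° from the x-axis; with |NA| = 29.5, A = N + 29.5·(cos 49.20°, sin 49.20°) = (51.62, 32.16). NA is perpendicular to AM; with |AM| = 12.7 on the right of NA, M = A + 12.7·(0.7570, -0.6534) = (61.23, 23.86). Then |UM| = |M − U| = 65.71.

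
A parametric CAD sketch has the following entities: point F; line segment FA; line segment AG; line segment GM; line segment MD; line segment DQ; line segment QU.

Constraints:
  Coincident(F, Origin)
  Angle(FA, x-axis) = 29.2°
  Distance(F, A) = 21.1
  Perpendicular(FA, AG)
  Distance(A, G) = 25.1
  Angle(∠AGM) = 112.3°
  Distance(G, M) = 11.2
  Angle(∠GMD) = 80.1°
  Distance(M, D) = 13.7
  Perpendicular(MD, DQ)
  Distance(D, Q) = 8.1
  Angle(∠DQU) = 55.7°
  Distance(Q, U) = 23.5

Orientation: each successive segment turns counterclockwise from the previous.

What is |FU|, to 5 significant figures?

36.697

F is at the origin; FA runs at 29.2° with length 21.1, so A = (18.419, 10.294). The perpendicularity gives AG at right angles to FA, so AG runs at 119.20°; with |AG| = 25.1, G = (6.1734, 32.204). ∠AGM = 112.3° gives GM at -173.10° from the x-axis; with |GM| = 11.2, M = (-4.9455, 30.859). ∠GMD = 80.1° gives MD at -73.200° from the x-axis; with |MD| = 13.7, D = (-0.98577, 17.743). MD is perpendicular to DQ, so DQ runs at 16.800°; with |DQ| = 8.1, Q = (6.7685, 20.085). ∠DQU = 55.7° gives QU at 141.10° from the x-axis; with |QU| = 23.5, U = (-11.520, 34.842). Then |FU| = |U − F| = 36.697.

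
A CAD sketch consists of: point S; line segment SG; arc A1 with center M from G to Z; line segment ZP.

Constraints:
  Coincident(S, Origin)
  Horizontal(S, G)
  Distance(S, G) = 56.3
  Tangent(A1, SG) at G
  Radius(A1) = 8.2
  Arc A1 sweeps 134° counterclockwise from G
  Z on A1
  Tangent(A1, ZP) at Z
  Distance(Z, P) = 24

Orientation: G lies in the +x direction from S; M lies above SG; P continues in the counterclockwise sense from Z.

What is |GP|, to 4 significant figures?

32.97

S is at the origin; S and G share the same y with |SG| = 56.3 and G on the +x side, so G = (56.30, 0.000). Tangency of A1 to SG means the radius MG is perpendicular to SG, so M = G + (0, 8.2) = (56.30, 8.200). On A1, G sits at bearing -90° from M; a 134° counterclockwise sweep puts Z at bearing 44°, so Z = M + 8.2·(cos 44°, sin 44°) = (62.20, 13.90). Tangency of A1 to ZP means the radius MZ is perpendicular to ZP, so ZP runs along (−sin 44°, cos 44°); with |ZP| = 24.0, P = (45.53, 31.16). Then |GP| = |P − G| = 32.97.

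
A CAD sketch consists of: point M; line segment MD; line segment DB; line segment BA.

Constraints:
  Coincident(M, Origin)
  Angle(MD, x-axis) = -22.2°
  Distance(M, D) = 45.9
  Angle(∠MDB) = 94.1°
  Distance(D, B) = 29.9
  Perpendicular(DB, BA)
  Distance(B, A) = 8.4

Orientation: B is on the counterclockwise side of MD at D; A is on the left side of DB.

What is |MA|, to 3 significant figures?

50.0

M is at the origin; MD runs at -22.2° with length 45.9, so D = 45.9·(cos -22.2°, sin -22.2°) = (42.5, -17.3). ∠MDB = 94.1°, so DB runs at -22.2° + (180° − 94.1°) = 63.7° from the x-axis; with |DB| = 29.9, B = D + 29.9·(cos 63.7°, sin 63.7°) = (55.7, 9.46). DB is perpendicular to BA; with |BA| = 8.4 on the left of DB, A = B + 8.4·(-0.896, 0.443) = (48.2, 13.2). Then |MA| = |A − M| = 50.0.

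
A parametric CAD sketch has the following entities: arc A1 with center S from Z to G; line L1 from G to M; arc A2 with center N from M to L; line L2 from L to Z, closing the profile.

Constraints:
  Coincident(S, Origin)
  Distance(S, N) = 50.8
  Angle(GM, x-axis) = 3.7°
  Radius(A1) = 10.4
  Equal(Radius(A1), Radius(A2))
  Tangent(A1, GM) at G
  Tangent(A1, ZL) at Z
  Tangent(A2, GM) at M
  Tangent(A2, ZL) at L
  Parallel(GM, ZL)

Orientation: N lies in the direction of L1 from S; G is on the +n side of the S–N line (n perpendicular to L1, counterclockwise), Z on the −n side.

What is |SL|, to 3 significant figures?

51.9

Tangency of A1 to both parallel lines with radius 10.4 puts G and Z at S ± 10.4·n: G = (-0.671, 10.4), Z = (0.671, -10.4). Equal radii place M and L the same way about N: M = N + 10.4·n = (50.0, 13.7), L = N − 10.4·n = (51.4, -7.10). Then |SL| = |L − S| = 51.9.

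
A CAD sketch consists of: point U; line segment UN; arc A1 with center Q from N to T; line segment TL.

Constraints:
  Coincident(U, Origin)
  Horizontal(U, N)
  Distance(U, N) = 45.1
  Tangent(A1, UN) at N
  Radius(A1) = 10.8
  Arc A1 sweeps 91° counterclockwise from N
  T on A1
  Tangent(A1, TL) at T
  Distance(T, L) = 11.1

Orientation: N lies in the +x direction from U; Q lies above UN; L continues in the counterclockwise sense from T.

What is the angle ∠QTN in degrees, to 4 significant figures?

44.50°

U is at the origin; UN is horizontal with |UN| = 45.1 and N on the +x side, so N = (45.10, 0.000). Tangency of A1 to UN means the radius QN is perpendicular to UN, so Q = N + (0, 10.8) = (45.10, 10.80). On A1, N sits at bearing -90° from Q; a 91° counterclockwise sweep puts T at bearing 1°, so T = Q + 10.8·(cos 1°, sin 1°) = (55.90, 10.99). Then cos ∠QTN = TQ·TN / (|TQ||TN|), giving 44.50°.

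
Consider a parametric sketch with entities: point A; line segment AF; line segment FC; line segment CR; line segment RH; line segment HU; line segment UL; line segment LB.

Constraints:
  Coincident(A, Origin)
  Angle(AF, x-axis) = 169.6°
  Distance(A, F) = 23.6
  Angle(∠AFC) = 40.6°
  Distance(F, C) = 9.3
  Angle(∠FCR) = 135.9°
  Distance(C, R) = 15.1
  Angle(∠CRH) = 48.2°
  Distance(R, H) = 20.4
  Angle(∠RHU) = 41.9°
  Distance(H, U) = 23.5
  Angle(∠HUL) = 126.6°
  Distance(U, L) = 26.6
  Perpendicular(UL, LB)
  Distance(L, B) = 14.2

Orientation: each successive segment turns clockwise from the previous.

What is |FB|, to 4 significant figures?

42.57

A is at the origin; AF runs at 169.6° with length 23.6, so F = (-23.21, 4.260). ∠AFC = 40.6° gives FC at 30.20° from the x-axis; with |FC| = 9.3, C = (-15.17, 8.938). ∠FCR = 135.9° gives CR at -13.90° from the x-axis; with |CR| = 15.1, R = (-0.5167, 5.311). ∠CRH = 48.2° gives RH at -145.7° from the x-axis; with |RH| = 20.4, H = (-17.37, -6.185). ∠RHU = 41.9° gives HU at 76.20° from the x-axis; with |HU| = 23.5, U = (-11.76, 16.64). ∠HUL = 126.6° gives UL at 22.80° from the x-axis; with |UL| = 26.6, L = (12.76, 26.94). UL is perpendicular to LB, so LB runs at -67.20°; with |LB| = 14.2, B = (18.26, 13.85). Then |FB| = |B − F| = 42.57.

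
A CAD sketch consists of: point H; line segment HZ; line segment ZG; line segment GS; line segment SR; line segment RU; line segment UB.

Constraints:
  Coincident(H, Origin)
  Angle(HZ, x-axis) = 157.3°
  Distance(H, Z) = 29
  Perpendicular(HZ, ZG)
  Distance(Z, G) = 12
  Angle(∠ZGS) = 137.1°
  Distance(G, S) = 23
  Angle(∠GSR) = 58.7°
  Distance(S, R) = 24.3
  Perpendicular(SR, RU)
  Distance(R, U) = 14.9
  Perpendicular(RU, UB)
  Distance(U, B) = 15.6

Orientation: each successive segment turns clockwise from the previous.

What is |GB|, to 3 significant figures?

5.76

H is at the origin; HZ runs at 157.3° with length 29.0, so Z = (-26.8, 11.2). The perpendicularity gives ZG at right angles to HZ, so ZG runs at 67.3°; with |ZG| = 12.0, G = (-22.1, 22.3). ∠ZGS = 137.1° gives GS at 24.4° from the x-axis; with |GS| = 23.0, S = (-1.18, 31.8). ∠GSR = 58.7° gives SR at -96.9° from the x-axis; with |SR| = 24.3, R = (-4.10, 7.64). The perpendicularity gives RU at right angles to SR, so RU runs at 173°; with |RU| = 14.9, U = (-18.9, 9.43). The perpendicularity gives UB at right angles to RU, so UB runs at 83.1°; with |UB| = 15.6, B = (-17.0, 24.9). Then |GB| = |B − G| = 5.76.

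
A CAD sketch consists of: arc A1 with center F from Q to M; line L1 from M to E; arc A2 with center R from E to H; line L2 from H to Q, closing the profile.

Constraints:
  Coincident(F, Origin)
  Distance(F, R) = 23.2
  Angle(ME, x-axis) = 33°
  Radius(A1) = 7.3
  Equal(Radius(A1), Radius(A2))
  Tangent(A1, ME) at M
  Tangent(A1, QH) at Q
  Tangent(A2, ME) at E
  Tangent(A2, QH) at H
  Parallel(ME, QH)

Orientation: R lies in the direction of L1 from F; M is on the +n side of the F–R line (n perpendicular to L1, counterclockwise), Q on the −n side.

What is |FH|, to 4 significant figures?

24.32

Tangency of A1 to both parallel lines with radius 7.3 puts M and Q at F ± 7.3·n: M = (-3.976, 6.122), Q = (3.976, -6.122). Equal radii place E and H the same way about R: E = R + 7.3·n = (15.48, 18.76), H = R − 7.3·n = (23.43, 6.513). Then |FH| = |H − F| = 24.32.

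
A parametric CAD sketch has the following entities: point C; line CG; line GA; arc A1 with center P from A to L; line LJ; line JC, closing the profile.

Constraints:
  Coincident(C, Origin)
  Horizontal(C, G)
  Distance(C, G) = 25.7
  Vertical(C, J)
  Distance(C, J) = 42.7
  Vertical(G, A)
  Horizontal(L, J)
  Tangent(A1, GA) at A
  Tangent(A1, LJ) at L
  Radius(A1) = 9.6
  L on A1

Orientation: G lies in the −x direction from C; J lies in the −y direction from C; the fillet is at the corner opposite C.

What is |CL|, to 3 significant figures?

45.6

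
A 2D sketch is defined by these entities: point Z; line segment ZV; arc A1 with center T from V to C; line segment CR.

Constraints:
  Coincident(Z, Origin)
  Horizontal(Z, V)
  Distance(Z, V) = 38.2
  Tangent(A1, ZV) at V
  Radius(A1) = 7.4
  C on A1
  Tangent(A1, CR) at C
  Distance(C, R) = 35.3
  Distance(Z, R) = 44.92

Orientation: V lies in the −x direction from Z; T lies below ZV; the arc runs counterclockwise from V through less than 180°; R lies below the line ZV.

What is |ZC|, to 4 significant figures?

45.56

Z is at the origin; ZV is horizontal with |ZV| = 38.2 and V on the −x side, so V = (-38.20, 0.000). A1 meets ZV tangentially, so TV is at right angles to ZV, so T = V + (0, -7.4) = (-38.20, -7.400). Since TC ⟂ CR (tangency), |TR| = √(7.4² + 35.3²) = 36.07 regardless of where C sits on A1. So R lies on both circle(Z, 44.92) and circle(T, 36.07); the below-ZV intersection is R = (-21.57, -39.40). C is the foot of the tangent from R: C = (-43.93, -12.09).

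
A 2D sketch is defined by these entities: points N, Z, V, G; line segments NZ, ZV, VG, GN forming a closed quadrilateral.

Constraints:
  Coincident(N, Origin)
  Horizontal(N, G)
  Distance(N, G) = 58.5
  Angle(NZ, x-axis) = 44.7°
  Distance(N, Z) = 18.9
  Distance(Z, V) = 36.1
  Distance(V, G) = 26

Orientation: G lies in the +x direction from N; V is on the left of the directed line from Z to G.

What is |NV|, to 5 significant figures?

53.547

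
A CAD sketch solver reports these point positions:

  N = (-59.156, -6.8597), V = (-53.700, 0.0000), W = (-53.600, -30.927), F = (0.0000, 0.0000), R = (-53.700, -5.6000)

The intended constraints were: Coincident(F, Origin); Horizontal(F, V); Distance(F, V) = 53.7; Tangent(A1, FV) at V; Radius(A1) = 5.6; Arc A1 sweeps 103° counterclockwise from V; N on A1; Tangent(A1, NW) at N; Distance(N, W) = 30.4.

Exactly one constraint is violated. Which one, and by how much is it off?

Distance(N, W) = 30.4 — off by 5.70.

F = (0.00, 0.00) ✓; F.y = 0.00, V.y = 0.00 ✓; |FV| = 53.70 ✓; ∠(RV, VF) = 90.00° ✓; |RV| = 5.600 ✓; bearing(R→N) − bearing(R→V) = 103.0° ✓; |RN| = 5.600 ✓; ∠(RN, NW) = 90.00° ✓; |NW| = 24.70 ✗.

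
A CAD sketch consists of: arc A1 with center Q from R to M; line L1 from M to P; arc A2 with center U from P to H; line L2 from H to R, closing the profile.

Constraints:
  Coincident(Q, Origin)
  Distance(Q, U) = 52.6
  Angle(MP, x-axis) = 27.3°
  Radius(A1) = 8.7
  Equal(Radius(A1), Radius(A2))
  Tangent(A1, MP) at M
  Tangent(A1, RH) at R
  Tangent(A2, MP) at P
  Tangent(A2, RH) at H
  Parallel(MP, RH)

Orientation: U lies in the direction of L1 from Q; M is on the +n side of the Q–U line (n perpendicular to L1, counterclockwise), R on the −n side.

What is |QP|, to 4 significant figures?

53.31

Tangency of A1 to both parallel lines with radius 8.7 puts M and R at Q ± 8.7·n: M = (-3.990, 7.731), R = (3.990, -7.731). Equal radii place P and H the same way about U: P = U + 8.7·n = (42.75, 31.86), H = U − 8.7·n = (50.73, 16.39). Then |QP| = |P − Q| = 53.31.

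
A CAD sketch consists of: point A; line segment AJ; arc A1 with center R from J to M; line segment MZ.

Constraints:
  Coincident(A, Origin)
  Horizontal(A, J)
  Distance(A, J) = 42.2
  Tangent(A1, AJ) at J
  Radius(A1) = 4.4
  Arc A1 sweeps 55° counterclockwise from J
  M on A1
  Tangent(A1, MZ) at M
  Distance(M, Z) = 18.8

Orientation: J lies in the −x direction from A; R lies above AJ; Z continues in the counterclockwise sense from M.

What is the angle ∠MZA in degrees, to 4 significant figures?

93.15°

On A1, J sits at bearing -90° from R; a 55° counterclockwise sweep puts M at bearing -35°, so M = R + 4.4·(cos -35°, sin -35°) = (-38.60, 1.876). Since A1 is tangent to MZ there, RM ⟂ MZ, so MZ runs along (−sin -35°, cos -35°); with |MZ| = 18.8, Z = (-27.81, 17.28). Then cos ∠MZA = ZM·ZA / (|ZM||ZA|), giving 93.15°.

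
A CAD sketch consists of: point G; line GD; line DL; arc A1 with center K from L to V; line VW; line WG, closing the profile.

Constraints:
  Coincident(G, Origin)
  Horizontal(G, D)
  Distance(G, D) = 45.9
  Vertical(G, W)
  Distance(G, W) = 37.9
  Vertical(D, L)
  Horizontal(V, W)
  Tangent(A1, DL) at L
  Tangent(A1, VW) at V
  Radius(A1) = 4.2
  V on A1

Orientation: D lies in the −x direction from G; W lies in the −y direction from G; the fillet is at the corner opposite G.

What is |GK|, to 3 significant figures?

53.6

G is at the origin; G and D share the same y with |GD| = 45.9 and D on the −x side, so D = (-45.9, 0.00). G and W share the same x with |GW| = 37.9 and W on the −y side, so W = (0.00, -37.9). The virtual corner opposite G is at (-45.9, -37.9). A1 meets DL tangentially, so KL is at right angles to DL and since A1 is tangent to VW there, KV ⟂ VW, with radius 4.2, so the center K sits 4.2 in from both sides at K = (-41.7, -33.7). Then |GK| = |K − G| = 53.6.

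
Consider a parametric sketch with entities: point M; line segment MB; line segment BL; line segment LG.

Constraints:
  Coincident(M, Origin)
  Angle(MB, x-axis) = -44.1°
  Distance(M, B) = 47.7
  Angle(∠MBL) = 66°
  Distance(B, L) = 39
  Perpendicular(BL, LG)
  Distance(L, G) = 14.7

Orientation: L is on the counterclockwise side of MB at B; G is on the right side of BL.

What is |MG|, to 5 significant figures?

61.483

M is at the origin; MB runs at -44.1° with length 47.7, so B = 47.7·(cos -44.1°, sin -44.1°) = (34.255, -33.195). ∠MBL = 66.0°, so BL runs at -44.1° + (180° − 66.0°) = 69.900° from the x-axis; with |BL| = 39.0, L = B + 39.0·(cos 69.900°, sin 69.900°) = (47.657, 3.4296). BL ⟂ LG; with |LG| = 14.7 on the right of BL, G = L + 14.7·(0.93909, -0.34366) = (61.462, -1.6222). Then |MG| = |G − M| = 61.483.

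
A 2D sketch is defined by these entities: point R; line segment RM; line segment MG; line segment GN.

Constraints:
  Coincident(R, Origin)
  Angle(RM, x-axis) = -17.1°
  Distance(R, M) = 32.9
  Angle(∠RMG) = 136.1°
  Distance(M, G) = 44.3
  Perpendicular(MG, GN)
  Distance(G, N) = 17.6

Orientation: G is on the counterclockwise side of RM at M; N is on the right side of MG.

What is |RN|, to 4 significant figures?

79.11

R is at the origin; RM runs at -17.1° with length 32.9, so M = 32.9·(cos -17.1°, sin -17.1°) = (31.45, -9.674). ∠RMG = 136.1°, so MG runs at -17.1° + (180° − 136.1°) = 26.80° from the x-axis; with |MG| = 44.3, G = M + 44.3·(cos 26.80°, sin 26.80°) = (70.99, 10.30). MG ⟂ GN; with |GN| = 17.6 on the right of MG, N = G + 17.6·(0.4509, -0.8926) = (78.92, -5.410). Then |RN| = |N − R| = 79.11.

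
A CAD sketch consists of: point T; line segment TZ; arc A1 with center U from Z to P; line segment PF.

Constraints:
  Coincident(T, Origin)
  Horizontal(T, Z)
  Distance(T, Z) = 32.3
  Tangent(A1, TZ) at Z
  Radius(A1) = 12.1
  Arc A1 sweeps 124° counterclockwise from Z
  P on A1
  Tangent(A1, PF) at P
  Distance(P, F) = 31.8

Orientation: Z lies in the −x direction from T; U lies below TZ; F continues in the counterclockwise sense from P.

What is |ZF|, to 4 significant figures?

45.89

T is at the origin; TZ is horizontal with |TZ| = 32.3 and Z on the −x side, so Z = (-32.30, 0.000). Tangency of A1 to TZ means the radius UZ is perpendicular to TZ, so U = Z + (0, -12.1) = (-32.30, -12.10). On A1, Z sits at bearing 90° from U; a 124° counterclockwise sweep puts P at bearing 214°, so P = U + 12.1·(cos 214°, sin 214°) = (-42.33, -18.87). The tangent condition forces UP to be normal to PF, so PF runs along (−sin 214°, cos 214°); with |PF| = 31.8, F = (-24.55, -45.23). Then |ZF| = |F − Z| = 45.89.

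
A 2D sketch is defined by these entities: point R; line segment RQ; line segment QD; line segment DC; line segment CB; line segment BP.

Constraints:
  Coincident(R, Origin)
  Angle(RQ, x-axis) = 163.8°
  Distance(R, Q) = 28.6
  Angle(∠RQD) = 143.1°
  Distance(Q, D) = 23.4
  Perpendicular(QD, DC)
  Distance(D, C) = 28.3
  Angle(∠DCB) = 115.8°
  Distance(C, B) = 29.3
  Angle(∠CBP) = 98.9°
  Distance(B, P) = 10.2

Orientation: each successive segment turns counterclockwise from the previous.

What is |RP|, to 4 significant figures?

20.94

∠DCB = 115.8° gives CB at -5.100° from the x-axis; with |CB| = 29.3, B = (-10.17, -29.37). ∠CBP = 98.9° gives BP at 76.00° from the x-axis; with |BP| = 10.2, P = (-7.699, -19.47). Then |RP| = |P − R| = 20.94.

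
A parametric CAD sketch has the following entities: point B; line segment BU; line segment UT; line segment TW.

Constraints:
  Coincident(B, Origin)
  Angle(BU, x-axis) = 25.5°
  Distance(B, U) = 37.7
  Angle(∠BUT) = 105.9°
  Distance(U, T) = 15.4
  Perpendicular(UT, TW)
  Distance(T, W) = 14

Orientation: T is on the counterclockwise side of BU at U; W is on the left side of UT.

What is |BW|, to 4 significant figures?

34.02

B is at the origin; BU runs at 25.5° with length 37.7, so U = 37.7·(cos 25.5°, sin 25.5°) = (34.03, 16.23). ∠BUT = 105.9°, so UT runs at 25.5° + (180° − 105.9°) = 99.60° from the x-axis; with |UT| = 15.4, T = U + 15.4·(cos 99.60°, sin 99.60°) = (31.46, 31.41). The perpendicularity gives TW at right angles to UT; with |TW| = 14.0 on the left of UT, W = T + 14.0·(-0.9860, -0.1668) = (17.66, 29.08). Then |BW| = |W − B| = 34.02.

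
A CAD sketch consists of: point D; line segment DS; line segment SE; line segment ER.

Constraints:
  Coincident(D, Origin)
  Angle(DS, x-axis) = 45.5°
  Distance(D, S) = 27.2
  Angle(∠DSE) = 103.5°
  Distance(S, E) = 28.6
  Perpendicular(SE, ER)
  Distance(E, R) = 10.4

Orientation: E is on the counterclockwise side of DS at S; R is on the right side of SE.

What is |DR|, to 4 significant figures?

50.79

D is at the origin; DS runs at 45.5° with length 27.2, so S = 27.2·(cos 45.5°, sin 45.5°) = (19.06, 19.40). ∠DSE = 103.5°, so SE runs at 45.5° + (180° − 103.5°) = 122.0° from the x-axis; with |SE| = 28.6, E = S + 28.6·(cos 122.0°, sin 122.0°) = (3.909, 43.65). SE is perpendicular to ER; with |ER| = 10.4 on the right of SE, R = E + 10.4·(0.8480, 0.5299) = (12.73, 49.17). Then |DR| = |R − D| = 50.79.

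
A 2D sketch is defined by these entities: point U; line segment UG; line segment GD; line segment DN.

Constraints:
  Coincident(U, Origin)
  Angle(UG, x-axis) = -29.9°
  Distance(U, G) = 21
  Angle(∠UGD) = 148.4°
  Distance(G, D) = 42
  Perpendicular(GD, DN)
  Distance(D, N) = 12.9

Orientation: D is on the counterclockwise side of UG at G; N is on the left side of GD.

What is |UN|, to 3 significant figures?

59.9

U is at the origin; UG runs at -29.9° with length 21.0, so G = 21.0·(cos -29.9°, sin -29.9°) = (18.2, -10.5). ∠UGD = 148.4°, so GD runs at -29.9° + (180° − 148.4°) = 1.70° from the x-axis; with |GD| = 42.0, D = G + 42.0·(cos 1.70°, sin 1.70°) = (60.2, -9.22). GD is perpendicular to DN; with |DN| = 12.9 on the left of GD, N = D + 12.9·(-0.0297, 1.00) = (59.8, 3.67). Then |UN| = |N − U| = 59.9.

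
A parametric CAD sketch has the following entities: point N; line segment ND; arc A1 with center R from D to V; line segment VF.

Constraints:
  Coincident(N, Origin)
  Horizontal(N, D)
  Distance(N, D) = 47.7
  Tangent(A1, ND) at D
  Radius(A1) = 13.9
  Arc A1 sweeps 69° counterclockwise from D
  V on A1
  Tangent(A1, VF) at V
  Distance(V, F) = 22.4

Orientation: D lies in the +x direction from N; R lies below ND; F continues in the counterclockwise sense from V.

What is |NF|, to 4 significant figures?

40.03

N is at the origin; ND is horizontal with |ND| = 47.7 and D on the +x side, so D = (47.70, 0.000). A1 meets ND tangentially, so RD is at right angles to ND, so R = D + (0, -13.9) = (47.70, -13.90). On A1, D sits at bearing 90° from R; a 69° counterclockwise sweep puts V at bearing 159°, so V = R + 13.9·(cos 159°, sin 159°) = (34.72, -8.919). Since A1 is tangent to VF there, RV ⟂ VF, so VF runs along (−sin 159°, cos 159°); with |VF| = 22.4, F = (26.70, -29.83). Then |NF| = |F − N| = 40.03.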